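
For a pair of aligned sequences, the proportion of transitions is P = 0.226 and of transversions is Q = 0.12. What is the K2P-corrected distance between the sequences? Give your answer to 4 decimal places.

0.4929

Under the Kimura two-parameter model, d = −½ ln(1 − 2P − Q) − ¼ ln(1 − 2Q).
1 − 2P − Q = 0.428, giving −½ ln(0.428) = 0.424316.
1 − 2Q = 0.76, giving −¼ ln(0.76) = 0.068609.
d = 0.424316 + 0.068609 = 0.492925.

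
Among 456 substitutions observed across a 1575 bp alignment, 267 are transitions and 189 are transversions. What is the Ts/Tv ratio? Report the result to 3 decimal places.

1.413

R = 267/189 = 1.412698… ≈ 1.413 (to 3 d.p.).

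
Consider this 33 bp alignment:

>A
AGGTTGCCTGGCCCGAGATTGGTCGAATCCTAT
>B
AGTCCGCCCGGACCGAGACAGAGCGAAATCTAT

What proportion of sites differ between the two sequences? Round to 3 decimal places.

0.333

The sequences differ at 11 of 33 positions.
p = 11/33 = 0.333333… ≈ 0.333 (to 3 d.p.).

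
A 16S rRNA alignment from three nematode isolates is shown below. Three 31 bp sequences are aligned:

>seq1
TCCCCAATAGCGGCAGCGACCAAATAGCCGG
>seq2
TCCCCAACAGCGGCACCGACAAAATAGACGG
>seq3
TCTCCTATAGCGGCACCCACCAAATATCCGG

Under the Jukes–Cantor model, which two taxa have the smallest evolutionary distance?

seq1–seq2: 4/31 differ, p = 0.129, d = 0.142.
seq1–seq3: 5/31 differ, p = 0.161, d = 0.182.
seq2–seq3: 7/31 differ, p = 0.226, d = 0.269.
The smallest distance is between seq1 and seq2.

seq1 and seq2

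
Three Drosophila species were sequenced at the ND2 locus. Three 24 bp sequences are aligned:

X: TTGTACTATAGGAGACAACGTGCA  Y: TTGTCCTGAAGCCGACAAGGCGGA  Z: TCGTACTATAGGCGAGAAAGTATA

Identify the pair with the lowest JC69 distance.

X–Y: 8/24 differ, p = 0.333, d = 0.441.
X–Z: 6/24 differ, p = 0.250, d = 0.304.
Y–Z: 10/24 differ, p = 0.417, d = 0.608.
The smallest distance is between X and Z.

X and Z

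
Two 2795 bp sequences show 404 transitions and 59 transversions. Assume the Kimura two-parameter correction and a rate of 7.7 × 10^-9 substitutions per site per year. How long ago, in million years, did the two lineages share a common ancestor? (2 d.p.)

P = 404/2795 ≈ 0.144544 and Q = 59/2795 ≈ 0.021109.
Under the Kimura two-parameter model, d = −½ ln(1 − 2P − Q) − ¼ ln(1 − 2Q).
1 − 2P − Q = 0.689803, giving −½ ln(0.689803) = 0.185675.
1 − 2Q = 0.957782, giving −¼ ln(0.957782) = 0.010784.
d = 0.185675 + 0.010784 = 0.196459.
Under a molecular clock d = 2μt, so t = d/(2μ) = 0.196459 / (2 × 7.7 × 10^-9) = 12.76 million years.

12.76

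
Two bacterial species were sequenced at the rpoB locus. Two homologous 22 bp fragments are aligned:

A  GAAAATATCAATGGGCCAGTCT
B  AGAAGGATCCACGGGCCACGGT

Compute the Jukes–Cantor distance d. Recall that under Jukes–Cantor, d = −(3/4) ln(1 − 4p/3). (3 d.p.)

The sequences differ at 9 of 22 sites (1, 2, 5, 6, 10, 12, 19, 20, 21), so p = 9/22 ≈ 0.409091.
d = −(3/4) ln(1 − 4p/3) = −0.75 ln(1 − 0.545455) = −0.75 ln(0.454545)
  = −0.75 × (-0.788458) = 0.591344 substitutions/site.

0.591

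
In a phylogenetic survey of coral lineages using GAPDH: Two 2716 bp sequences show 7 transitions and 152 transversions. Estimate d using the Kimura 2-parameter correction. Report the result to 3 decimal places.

P = 7/2716 ≈ 0.002577 and Q = 152/2716 ≈ 0.055965.
Under the Kimura two-parameter model, d = −½ ln(1 − 2P − Q) − ¼ ln(1 − 2Q).
1 − 2P − Q = 0.938881, giving −½ ln(0.938881) = 0.031533.
1 − 2Q = 0.88807, giving −¼ ln(0.88807) = 0.029676.
d = 0.031533 + 0.029676 = 0.061209.

0.061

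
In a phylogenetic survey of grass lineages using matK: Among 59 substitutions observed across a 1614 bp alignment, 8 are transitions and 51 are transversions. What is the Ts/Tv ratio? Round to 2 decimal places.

R = 8/51 = 0.156862… ≈ 0.16 (to 2 d.p.).

0.16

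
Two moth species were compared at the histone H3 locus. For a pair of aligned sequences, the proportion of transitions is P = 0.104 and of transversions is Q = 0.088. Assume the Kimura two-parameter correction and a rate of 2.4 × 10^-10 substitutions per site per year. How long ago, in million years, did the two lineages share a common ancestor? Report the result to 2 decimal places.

Under the Kimura two-parameter model, d = −½ ln(1 − 2P − Q) − ¼ ln(1 − 2Q).
1 − 2P − Q = 0.704, giving −½ ln(0.704) = 0.175488.
1 − 2Q = 0.824, giving −¼ ln(0.824) = 0.048396.
d = 0.175488 + 0.048396 = 0.223884.
Under a molecular clock d = 2μt, so t = d/(2μ) = 0.223884 / (2 × 2.4 × 10^-10) = 466.43 million years.

466.43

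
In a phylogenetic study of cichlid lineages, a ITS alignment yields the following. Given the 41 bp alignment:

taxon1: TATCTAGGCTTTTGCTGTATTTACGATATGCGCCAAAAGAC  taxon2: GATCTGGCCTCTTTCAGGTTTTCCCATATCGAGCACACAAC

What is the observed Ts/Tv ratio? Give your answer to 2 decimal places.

Transitions are A↔G and C↔T; transversions are all other mismatches.
Transitions: 4. Transversions: 13.
R = 4/13 = 0.307692… ≈ 0.31 (to 2 d.p.).

0.31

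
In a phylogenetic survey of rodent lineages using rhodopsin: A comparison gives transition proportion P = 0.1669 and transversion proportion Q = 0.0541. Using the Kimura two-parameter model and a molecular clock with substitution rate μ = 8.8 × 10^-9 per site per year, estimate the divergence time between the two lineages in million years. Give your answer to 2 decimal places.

Under the Kimura two-parameter model, d = −½ ln(1 − 2P − Q) − ¼ ln(1 − 2Q).
1 − 2P − Q = 0.6121, giving −½ ln(0.6121) = 0.245430.
1 − 2Q = 0.8918, giving −¼ ln(0.8918) = 0.028628.
d = 0.245430 + 0.028628 = 0.274058.
Under a molecular clock d = 2μt, so t = d/(2μ) = 0.274058 / (2 × 8.8 × 10^-9) = 15.57 million years.

15.57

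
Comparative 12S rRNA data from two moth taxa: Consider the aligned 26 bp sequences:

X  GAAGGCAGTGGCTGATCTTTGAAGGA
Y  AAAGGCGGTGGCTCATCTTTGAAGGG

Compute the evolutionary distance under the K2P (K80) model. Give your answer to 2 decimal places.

Of 26 sites, 3 differences are transitions and 1 are transversions, so P = 3/26 ≈ 0.115385 and Q = 1/26 ≈ 0.038462.
Under the Kimura two-parameter model, d = −½ ln(1 − 2P − Q) − ¼ ln(1 − 2Q).
1 − 2P − Q = 0.730768, giving −½ ln(0.730768) = 0.156830.
1 − 2Q = 0.923076, giving −¼ ln(0.923076) = 0.020011.
d = 0.156830 + 0.020011 = 0.176841.

0.18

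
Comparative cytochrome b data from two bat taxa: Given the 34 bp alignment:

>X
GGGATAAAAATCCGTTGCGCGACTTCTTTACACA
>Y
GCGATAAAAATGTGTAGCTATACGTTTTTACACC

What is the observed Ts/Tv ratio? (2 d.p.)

Transitions are A↔G and C↔T; transversions are all other mismatches.
Transitions: 2. Transversions: 8.
R = 2/8 = 0.25.

0.25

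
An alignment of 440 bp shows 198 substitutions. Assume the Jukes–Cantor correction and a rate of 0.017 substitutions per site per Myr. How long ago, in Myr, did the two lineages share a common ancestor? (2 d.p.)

20.21

p = 198/440 = 0.45.
d = −(3/4) ln(1 − 4p/3) = −0.75 ln(1 − 0.6) = −0.75 ln(0.4)
  = −0.75 × (-0.916291) = 0.687218 substitutions/site.
Under a molecular clock d = 2μt, so t = d/(2μ) = 0.687218 / (2 × 0.017) = 20.21 Myr.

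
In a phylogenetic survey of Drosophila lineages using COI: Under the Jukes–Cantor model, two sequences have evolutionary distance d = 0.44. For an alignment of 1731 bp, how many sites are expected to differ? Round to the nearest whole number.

576

Invert JC69: p = (3/4)(1 − e^(−4d/3)) = 0.75 × (1 − e^(-0.586667)) = 0.75 × (1 − 0.556178) = 0.332867.
Expected differing sites = pL ≈ 0.332867 × 1731 = 576.192777 ≈ 576.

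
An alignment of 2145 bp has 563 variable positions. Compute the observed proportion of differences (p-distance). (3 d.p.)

p = 563/2145 = 0.262470… ≈ 0.262 (to 3 d.p.).

0.262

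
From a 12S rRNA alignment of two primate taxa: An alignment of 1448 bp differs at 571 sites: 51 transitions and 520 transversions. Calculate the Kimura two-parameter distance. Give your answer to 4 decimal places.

P = 51/1448 ≈ 0.035221 and Q = 520/1448 ≈ 0.359116.
Under the Kimura two-parameter model, d = −½ ln(1 − 2P − Q) − ¼ ln(1 − 2Q).
1 − 2P − Q = 0.570442, giving −½ ln(0.570442) = 0.280672.
1 − 2Q = 0.281768, giving −¼ ln(0.281768) = 0.316668.
d = 0.280672 + 0.316668 = 0.597340.

0.5973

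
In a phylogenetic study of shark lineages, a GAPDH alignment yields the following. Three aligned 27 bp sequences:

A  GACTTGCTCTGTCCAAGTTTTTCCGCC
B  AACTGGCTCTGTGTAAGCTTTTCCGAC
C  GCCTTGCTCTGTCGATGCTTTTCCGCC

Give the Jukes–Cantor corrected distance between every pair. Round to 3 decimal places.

d(A,B) = 0.264, d(A,C) = 0.165, d(B,C) = 0.318

A–B: 6/27 sites differ → p ≈ 0.222222, d = −0.75 ln(1 − 0.296296) = 0.263548 ≈ 0.264.
A–C: 4/27 sites differ → p ≈ 0.148148, d = −0.75 ln(1 − 0.197531) = 0.165047 ≈ 0.165.
B–C: 7/27 sites differ → p ≈ 0.259259, d = −0.75 ln(1 − 0.345679) = 0.318118 ≈ 0.318.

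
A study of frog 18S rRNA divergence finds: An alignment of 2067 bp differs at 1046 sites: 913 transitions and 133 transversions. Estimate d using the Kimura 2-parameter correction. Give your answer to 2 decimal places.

1.51

P = 913/2067 ≈ 0.441703 and Q = 133/2067 ≈ 0.064344.
Under the Kimura two-parameter model, d = −½ ln(1 − 2P − Q) − ¼ ln(1 − 2Q).
1 − 2P − Q = 0.05225, giving −½ ln(0.05225) = 1.475858.
1 − 2Q = 0.871312, giving −¼ ln(0.871312) = 0.034439.
d = 1.475858 + 0.034439 = 1.510297.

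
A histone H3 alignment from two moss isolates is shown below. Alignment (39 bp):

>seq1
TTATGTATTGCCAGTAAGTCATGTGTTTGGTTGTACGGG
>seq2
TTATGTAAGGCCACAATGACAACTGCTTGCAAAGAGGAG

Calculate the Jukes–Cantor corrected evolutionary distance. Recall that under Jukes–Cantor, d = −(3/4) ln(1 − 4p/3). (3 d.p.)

The sequences differ at 16 of 39 sites, so p = 16/39 ≈ 0.410256.
d = −(3/4) ln(1 − 4p/3) = −0.75 ln(1 − 0.547008) = −0.75 ln(0.452992)
  = −0.75 × (-0.791881) = 0.593911 substitutions/site.

0.594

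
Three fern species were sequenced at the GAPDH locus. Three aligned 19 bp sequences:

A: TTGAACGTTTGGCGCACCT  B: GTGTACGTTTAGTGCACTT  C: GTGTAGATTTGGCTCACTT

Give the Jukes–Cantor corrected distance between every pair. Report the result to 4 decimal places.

d(A,B) = 0.3241, d(A,C) = 0.4099, d(B,C) = 0.3241

A–B: 5/19 sites differ → p ≈ 0.263158, d = −0.75 ln(1 − 0.350877) = 0.324100 ≈ 0.3241.
A–C: 6/19 sites differ → p ≈ 0.315789, d = −0.75 ln(1 − 0.421052) = 0.409907 ≈ 0.4099.
B–C: 5/19 sites differ → p ≈ 0.263158, d = −0.75 ln(1 − 0.350877) = 0.324100 ≈ 0.3241.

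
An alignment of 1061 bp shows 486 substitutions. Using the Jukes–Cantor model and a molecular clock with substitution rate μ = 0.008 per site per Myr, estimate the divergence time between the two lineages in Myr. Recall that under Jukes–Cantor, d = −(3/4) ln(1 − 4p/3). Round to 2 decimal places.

p = 486/1061 ≈ 0.458058.
d = −(3/4) ln(1 − 4p/3) = −0.75 ln(1 − 0.610744) = −0.75 ln(0.389256)
  = −0.75 × (-0.943518) = 0.707639 substitutions/site.
Under a molecular clock d = 2μt, so t = d/(2μ) = 0.707639 / (2 × 0.008) = 44.23 Myr.

44.23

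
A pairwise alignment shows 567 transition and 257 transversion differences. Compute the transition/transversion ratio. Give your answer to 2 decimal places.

R = 567/257 = 2.206225… ≈ 2.21 (to 2 d.p.).

2.21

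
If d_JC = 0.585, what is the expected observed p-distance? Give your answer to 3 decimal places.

p = (3/4)(1 − e^(−4d/3)) = 0.75 × (1 − e^(-0.78)) = 0.75 × (1 − 0.458406) = 0.406196.

0.406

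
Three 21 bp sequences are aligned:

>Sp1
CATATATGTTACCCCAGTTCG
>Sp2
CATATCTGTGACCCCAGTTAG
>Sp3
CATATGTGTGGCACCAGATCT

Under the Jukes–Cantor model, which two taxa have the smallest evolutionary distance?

Sp1 and Sp2

Sp1–Sp2: 3/21 differ, p = 0.143, d = 0.158.
Sp1–Sp3: 6/21 differ, p = 0.286, d = 0.360.
Sp2–Sp3: 6/21 differ, p = 0.286, d = 0.360.
The smallest distance is between Sp1 and Sp2.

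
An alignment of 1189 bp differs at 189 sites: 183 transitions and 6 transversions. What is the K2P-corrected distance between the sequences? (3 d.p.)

0.190

P = 183/1189 ≈ 0.153911 and Q = 6/1189 ≈ 0.005046.
Under the Kimura two-parameter model, d = −½ ln(1 − 2P − Q) − ¼ ln(1 − 2Q).
1 − 2P − Q = 0.687132, giving −½ ln(0.687132) = 0.187614.
1 − 2Q = 0.989908, giving −¼ ln(0.989908) = 0.002536.
d = 0.187614 + 0.002536 = 0.190150.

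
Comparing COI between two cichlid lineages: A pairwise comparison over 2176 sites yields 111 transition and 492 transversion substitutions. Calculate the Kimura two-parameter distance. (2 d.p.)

0.35

P = 111/2176 ≈ 0.051011 and Q = 492/2176 ≈ 0.226103.
Under the Kimura two-parameter model, d = −½ ln(1 − 2P − Q) − ¼ ln(1 − 2Q).
1 − 2P − Q = 0.671875, giving −½ ln(0.671875) = 0.198841.
1 − 2Q = 0.547794, giving −¼ ln(0.547794) = 0.150464.
d = 0.198841 + 0.150464 = 0.349305.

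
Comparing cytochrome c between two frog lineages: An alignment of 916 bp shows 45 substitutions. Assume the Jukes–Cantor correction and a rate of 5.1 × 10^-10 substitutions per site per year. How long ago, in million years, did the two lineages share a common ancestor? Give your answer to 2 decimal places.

p = 45/916 ≈ 0.049127.
d = −(3/4) ln(1 − 4p/3) = −0.75 ln(1 − 0.065503) = −0.75 ln(0.934497)
  = −0.75 × (-0.067747) = 0.050810 substitutions/site.
Under a molecular clock d = 2μt, so t = d/(2μ) = 0.050810 / (2 × 5.1 × 10^-10) = 49.81 million years.

49.81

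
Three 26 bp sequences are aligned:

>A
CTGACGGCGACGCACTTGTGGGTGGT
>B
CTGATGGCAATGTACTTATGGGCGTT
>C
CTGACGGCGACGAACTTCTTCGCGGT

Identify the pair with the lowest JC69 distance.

A–B: 7/26 differ, p = 0.269, d = 0.334.
A–C: 5/26 differ, p = 0.192, d = 0.222.
B–C: 8/26 differ, p = 0.308, d = 0.396.
The smallest distance is between A and C.

A and C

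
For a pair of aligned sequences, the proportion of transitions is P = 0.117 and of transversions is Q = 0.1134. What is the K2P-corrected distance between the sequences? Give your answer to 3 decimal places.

0.278

Under the Kimura two-parameter model, d = −½ ln(1 − 2P − Q) − ¼ ln(1 − 2Q).
1 − 2P − Q = 0.6526, giving −½ ln(0.6526) = 0.213395.
1 − 2Q = 0.7732, giving −¼ ln(0.7732) = 0.064304.
d = 0.213395 + 0.064304 = 0.277699.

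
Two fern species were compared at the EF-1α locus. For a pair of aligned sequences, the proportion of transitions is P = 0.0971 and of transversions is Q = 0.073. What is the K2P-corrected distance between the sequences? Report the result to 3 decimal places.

Under the Kimura two-parameter model, d = −½ ln(1 − 2P − Q) − ¼ ln(1 − 2Q).
1 − 2P − Q = 0.7328, giving −½ ln(0.7328) = 0.155441.
1 − 2Q = 0.854, giving −¼ ln(0.854) = 0.039456.
d = 0.155441 + 0.039456 = 0.194897.

0.195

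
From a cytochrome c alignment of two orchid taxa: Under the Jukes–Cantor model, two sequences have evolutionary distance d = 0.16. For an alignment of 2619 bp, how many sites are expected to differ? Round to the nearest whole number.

Invert JC69: p = (3/4)(1 − e^(−4d/3)) = 0.75 × (1 − e^(-0.213333)) = 0.75 × (1 − 0.807887) = 0.144085.
Expected differing sites = pL ≈ 0.144085 × 2619 = 377.358615 ≈ 377.

377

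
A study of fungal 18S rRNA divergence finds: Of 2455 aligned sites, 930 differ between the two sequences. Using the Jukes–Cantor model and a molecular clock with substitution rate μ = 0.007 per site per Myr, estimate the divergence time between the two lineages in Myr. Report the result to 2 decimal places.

37.68

p = 930/2455 ≈ 0.378819.
d = −(3/4) ln(1 − 4p/3) = −0.75 ln(1 − 0.505092) = −0.75 ln(0.494908)
  = −0.75 × (-0.703383) = 0.527537 substitutions/site.
Under a molecular clock d = 2μt, so t = d/(2μ) = 0.527537 / (2 × 0.007) = 37.68 Myr.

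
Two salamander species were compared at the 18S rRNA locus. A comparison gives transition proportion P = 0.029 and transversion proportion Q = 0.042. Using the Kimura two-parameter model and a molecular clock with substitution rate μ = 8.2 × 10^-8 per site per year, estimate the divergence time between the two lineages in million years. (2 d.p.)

0.45

Under the Kimura two-parameter model, d = −½ ln(1 − 2P − Q) − ¼ ln(1 − 2Q).
1 − 2P − Q = 0.9, giving −½ ln(0.9) = 0.052680.
1 − 2Q = 0.916, giving −¼ ln(0.916) = 0.021935.
d = 0.052680 + 0.021935 = 0.074615.
Under a molecular clock d = 2μt, so t = d/(2μ) = 0.074615 / (2 × 8.2 × 10^-8) = 0.45 million years.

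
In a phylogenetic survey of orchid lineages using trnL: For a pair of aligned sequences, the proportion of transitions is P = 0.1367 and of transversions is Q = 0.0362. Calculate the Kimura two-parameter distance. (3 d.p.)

Under the Kimura two-parameter model, d = −½ ln(1 − 2P − Q) − ¼ ln(1 − 2Q).
1 − 2P − Q = 0.6904, giving −½ ln(0.6904) = 0.185242.
1 − 2Q = 0.9276, giving −¼ ln(0.9276) = 0.018789.
d = 0.185242 + 0.018789 = 0.204031.

0.204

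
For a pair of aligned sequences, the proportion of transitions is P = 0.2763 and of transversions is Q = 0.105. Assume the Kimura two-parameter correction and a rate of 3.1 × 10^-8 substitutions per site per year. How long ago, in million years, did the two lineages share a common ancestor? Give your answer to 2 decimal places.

9.59

Under the Kimura two-parameter model, d = −½ ln(1 − 2P − Q) − ¼ ln(1 − 2Q).
1 − 2P − Q = 0.3424, giving −½ ln(0.3424) = 0.535888.
1 − 2Q = 0.79, giving −¼ ln(0.79) = 0.058931.
d = 0.535888 + 0.058931 = 0.594819.
Under a molecular clock d = 2μt, so t = d/(2μ) = 0.594819 / (2 × 3.1 × 10^-8) = 9.59 million years.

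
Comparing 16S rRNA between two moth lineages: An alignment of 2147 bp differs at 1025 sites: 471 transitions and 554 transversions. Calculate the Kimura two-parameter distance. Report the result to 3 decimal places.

P = 471/2147 ≈ 0.219376 and Q = 554/2147 ≈ 0.258034.
Under the Kimura two-parameter model, d = −½ ln(1 − 2P − Q) − ¼ ln(1 − 2Q).
1 − 2P − Q = 0.303214, giving −½ ln(0.303214) = 0.596658.
1 − 2Q = 0.483932, giving −¼ ln(0.483932) = 0.181453.
d = 0.596658 + 0.181453 = 0.778111.

0.778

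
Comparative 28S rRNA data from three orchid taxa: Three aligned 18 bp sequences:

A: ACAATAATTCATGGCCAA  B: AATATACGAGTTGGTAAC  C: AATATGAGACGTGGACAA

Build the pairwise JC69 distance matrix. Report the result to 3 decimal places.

A–B: 10/18 sites differ → p ≈ 0.555556, d = −0.75 ln(1 − 0.740741) = 1.012446 ≈ 1.012.
A–C: 7/18 sites differ → p ≈ 0.388889, d = −0.75 ln(1 − 0.518519) = 0.548166 ≈ 0.548.
B–C: 7/18 sites differ → p ≈ 0.388889, d = −0.75 ln(1 − 0.518519) = 0.548166 ≈ 0.548.

d(A,B) = 1.012, d(A,C) = 0.548, d(B,C) = 0.548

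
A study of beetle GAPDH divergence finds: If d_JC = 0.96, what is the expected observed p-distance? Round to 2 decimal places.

0.54

p = (3/4)(1 − e^(−4d/3)) = 0.75 × (1 − e^(-1.28)) = 0.75 × (1 − 0.278037) = 0.541472.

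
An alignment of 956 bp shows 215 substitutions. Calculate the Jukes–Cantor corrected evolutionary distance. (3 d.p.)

0.267

p = 215/956 ≈ 0.224895.
d = −(3/4) ln(1 − 4p/3) = −0.75 ln(1 − 0.29986) = −0.75 ln(0.70014)
  = −0.75 × (-0.356475) = 0.267356 substitutions/site.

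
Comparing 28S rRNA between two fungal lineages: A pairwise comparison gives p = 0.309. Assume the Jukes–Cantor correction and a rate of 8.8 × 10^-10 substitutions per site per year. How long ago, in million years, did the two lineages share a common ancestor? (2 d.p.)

d = −(3/4) ln(1 − 4p/3) = −0.75 ln(1 − 0.412) = −0.75 ln(0.588)
  = −0.75 × (-0.531028) = 0.398271 substitutions/site.
Under a molecular clock d = 2μt, so t = d/(2μ) = 0.398271 / (2 × 8.8 × 10^-10) = 226.29 million years.

226.29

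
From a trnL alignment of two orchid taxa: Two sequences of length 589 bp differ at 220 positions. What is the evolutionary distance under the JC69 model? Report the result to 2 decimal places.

0.52

p = 220/589 ≈ 0.373514.
d = −(3/4) ln(1 − 4p/3) = −0.75 ln(1 − 0.498019) = −0.75 ln(0.501981)
  = −0.75 × (-0.689193) = 0.516895 substitutions/site.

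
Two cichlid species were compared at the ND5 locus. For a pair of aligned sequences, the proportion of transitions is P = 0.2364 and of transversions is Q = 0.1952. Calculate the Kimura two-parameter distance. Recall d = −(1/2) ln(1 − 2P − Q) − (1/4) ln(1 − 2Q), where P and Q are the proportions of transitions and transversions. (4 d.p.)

Under the Kimura two-parameter model, d = −½ ln(1 − 2P − Q) − ¼ ln(1 − 2Q).
1 − 2P − Q = 0.332, giving −½ ln(0.332) = 0.551310.
1 − 2Q = 0.6096, giving −¼ ln(0.6096) = 0.123738.
d = 0.551310 + 0.123738 = 0.675048.

0.6750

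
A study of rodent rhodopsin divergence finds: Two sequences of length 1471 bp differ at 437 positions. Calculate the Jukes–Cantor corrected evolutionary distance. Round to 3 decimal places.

0.378

p = 437/1471 ≈ 0.297077.
d = −(3/4) ln(1 − 4p/3) = −0.75 ln(1 − 0.396103) = −0.75 ln(0.603897)
  = −0.75 × (-0.504352) = 0.378264 substitutions/site.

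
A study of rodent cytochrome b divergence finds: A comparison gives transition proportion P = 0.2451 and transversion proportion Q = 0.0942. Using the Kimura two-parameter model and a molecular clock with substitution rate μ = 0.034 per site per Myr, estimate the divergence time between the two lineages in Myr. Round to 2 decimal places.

Under the Kimura two-parameter model, d = −½ ln(1 − 2P − Q) − ¼ ln(1 − 2Q).
1 − 2P − Q = 0.4156, giving −½ ln(0.4156) = 0.439016.
1 − 2Q = 0.8116, giving −¼ ln(0.8116) = 0.052187.
d = 0.439016 + 0.052187 = 0.491203.
Under a molecular clock d = 2μt, so t = d/(2μ) = 0.491203 / (2 × 0.034) = 7.22 Myr.

7.22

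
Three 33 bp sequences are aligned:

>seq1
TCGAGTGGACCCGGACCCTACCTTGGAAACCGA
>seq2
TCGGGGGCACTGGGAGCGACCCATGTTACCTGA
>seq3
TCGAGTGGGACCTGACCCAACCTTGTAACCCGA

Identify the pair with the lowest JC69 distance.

seq1 and seq3

seq1–seq2: 14/33 differ, p = 0.424, d = 0.625.
seq1–seq3: 6/33 differ, p = 0.182, d = 0.208.
seq2–seq3: 14/33 differ, p = 0.424, d = 0.625.
The smallest distance is between seq1 and seq3.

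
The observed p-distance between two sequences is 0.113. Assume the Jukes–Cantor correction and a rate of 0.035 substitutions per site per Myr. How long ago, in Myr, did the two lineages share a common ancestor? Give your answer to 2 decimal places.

d = −(3/4) ln(1 − 4p/3) = −0.75 ln(1 − 0.150667) = −0.75 ln(0.849333)
  = −0.75 × (-0.163304) = 0.122478 substitutions/site.
Under a molecular clock d = 2μt, so t = d/(2μ) = 0.122478 / (2 × 0.035) = 1.75 Myr.

1.75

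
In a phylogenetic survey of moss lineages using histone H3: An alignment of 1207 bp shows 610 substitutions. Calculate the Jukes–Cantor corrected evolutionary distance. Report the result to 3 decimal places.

p = 610/1207 ≈ 0.505385.
d = −(3/4) ln(1 − 4p/3) = −0.75 ln(1 − 0.673847) = −0.75 ln(0.326153)
  = −0.75 × (-1.120389) = 0.840292 substitutions/site.

0.840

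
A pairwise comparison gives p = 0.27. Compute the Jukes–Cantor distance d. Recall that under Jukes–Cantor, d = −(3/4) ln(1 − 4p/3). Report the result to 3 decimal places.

0.335

d = −(3/4) ln(1 − 4p/3) = −0.75 ln(1 − 0.36) = −0.75 ln(0.64)
  = −0.75 × (-0.446287) = 0.334715 substitutions/site.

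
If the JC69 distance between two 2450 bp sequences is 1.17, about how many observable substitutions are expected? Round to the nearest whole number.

1451

Invert JC69: p = (3/4)(1 − e^(−4d/3)) = 0.75 × (1 − e^(-1.56)) = 0.75 × (1 − 0.210136) = 0.592398.
Expected differing sites = pL ≈ 0.592398 × 2450 = 1451.3751 ≈ 1451.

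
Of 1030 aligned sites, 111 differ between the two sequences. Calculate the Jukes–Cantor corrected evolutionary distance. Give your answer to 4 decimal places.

p = 111/1030 ≈ 0.107767.
d = −(3/4) ln(1 − 4p/3) = −0.75 ln(1 − 0.143689) = −0.75 ln(0.856311)
  = −0.75 × (-0.155122) = 0.116342 substitutions/site.

0.1163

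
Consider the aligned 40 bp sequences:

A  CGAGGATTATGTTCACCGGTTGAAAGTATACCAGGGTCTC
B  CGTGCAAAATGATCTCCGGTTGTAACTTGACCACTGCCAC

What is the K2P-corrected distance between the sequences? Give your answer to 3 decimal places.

0.497

Of 40 sites, 1 differences are transitions and 13 are transversions, so P = 1/40 = 0.025 and Q = 13/40 = 0.325.
Under the Kimura two-parameter model, d = −½ ln(1 − 2P − Q) − ¼ ln(1 − 2Q).
1 − 2P − Q = 0.625, giving −½ ln(0.625) = 0.235002.
1 − 2Q = 0.35, giving −¼ ln(0.35) = 0.262456.
d = 0.235002 + 0.262456 = 0.497458.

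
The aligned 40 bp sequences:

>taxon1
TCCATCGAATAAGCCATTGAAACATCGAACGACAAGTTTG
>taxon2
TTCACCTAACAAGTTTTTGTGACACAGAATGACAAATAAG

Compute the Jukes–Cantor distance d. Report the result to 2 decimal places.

The sequences differ at 15 of 40 sites, so p = 15/40 = 0.375.
d = −(3/4) ln(1 − 4p/3) = −0.75 ln(1 − 0.5) = −0.75 ln(0.5)
  = −0.75 × (-0.693147) = 0.519860 substitutions/site.

0.52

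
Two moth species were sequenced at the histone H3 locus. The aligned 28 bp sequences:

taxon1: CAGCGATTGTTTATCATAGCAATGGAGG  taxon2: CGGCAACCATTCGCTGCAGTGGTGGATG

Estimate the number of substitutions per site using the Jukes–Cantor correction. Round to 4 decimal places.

The sequences differ at 15 of 28 sites, so p = 15/28 ≈ 0.535714.
d = −(3/4) ln(1 − 4p/3) = −0.75 ln(1 − 0.714285) = −0.75 ln(0.285715)
  = −0.75 × (-1.252760) = 0.939570 substitutions/site.

0.9396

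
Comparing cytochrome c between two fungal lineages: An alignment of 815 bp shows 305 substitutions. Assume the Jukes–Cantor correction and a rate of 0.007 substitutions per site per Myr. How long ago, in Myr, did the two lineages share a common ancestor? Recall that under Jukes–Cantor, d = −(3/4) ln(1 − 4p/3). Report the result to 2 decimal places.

37.02

p = 305/815 ≈ 0.374233.
d = −(3/4) ln(1 − 4p/3) = −0.75 ln(1 − 0.498977) = −0.75 ln(0.501023)
  = −0.75 × (-0.691103) = 0.518327 substitutions/site.
Under a molecular clock d = 2μt, so t = d/(2μ) = 0.518327 / (2 × 0.007) = 37.02 Myr.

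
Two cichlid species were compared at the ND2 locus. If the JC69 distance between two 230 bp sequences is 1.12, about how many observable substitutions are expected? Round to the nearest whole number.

134

Invert JC69: p = (3/4)(1 − e^(−4d/3)) = 0.75 × (1 − e^(-1.493333)) = 0.75 × (1 − 0.224623) = 0.581533.
Expected differing sites = pL ≈ 0.581533 × 230 = 133.75259 ≈ 134.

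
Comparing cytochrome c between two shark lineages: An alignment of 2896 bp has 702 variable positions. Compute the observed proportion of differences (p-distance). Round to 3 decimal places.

p = 702/2896 = 0.242403… ≈ 0.242 (to 3 d.p.).

0.242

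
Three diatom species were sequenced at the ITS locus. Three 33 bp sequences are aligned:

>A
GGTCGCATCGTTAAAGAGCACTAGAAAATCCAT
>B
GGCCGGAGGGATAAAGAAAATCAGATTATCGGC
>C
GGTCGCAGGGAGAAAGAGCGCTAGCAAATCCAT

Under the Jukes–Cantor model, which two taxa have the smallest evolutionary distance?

A–B: 14/33 differ, p = 0.424, d = 0.625.
A–C: 6/33 differ, p = 0.182, d = 0.208.
B–C: 14/33 differ, p = 0.424, d = 0.625.
The smallest distance is between A and C.

A and C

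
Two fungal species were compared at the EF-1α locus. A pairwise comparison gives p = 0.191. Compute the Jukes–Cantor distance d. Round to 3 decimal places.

d = −(3/4) ln(1 − 4p/3) = −0.75 ln(1 − 0.254667) = −0.75 ln(0.745333)
  = −0.75 × (-0.293924) = 0.220443 substitutions/site.

0.220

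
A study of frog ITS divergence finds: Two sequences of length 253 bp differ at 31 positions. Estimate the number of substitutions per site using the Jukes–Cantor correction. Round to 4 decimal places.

p = 31/253 ≈ 0.12253.
d = −(3/4) ln(1 − 4p/3) = −0.75 ln(1 − 0.163373) = −0.75 ln(0.836627)
  = −0.75 × (-0.178377) = 0.133783 substitutions/site.

0.1338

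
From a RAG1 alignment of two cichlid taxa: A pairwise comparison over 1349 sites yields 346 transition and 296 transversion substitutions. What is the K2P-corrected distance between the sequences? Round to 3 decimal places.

P = 346/1349 ≈ 0.256486 and Q = 296/1349 ≈ 0.219422.
Under the Kimura two-parameter model, d = −½ ln(1 − 2P − Q) − ¼ ln(1 − 2Q).
1 − 2P − Q = 0.267606, giving −½ ln(0.267606) = 0.659120.
1 − 2Q = 0.561156, giving −¼ ln(0.561156) = 0.144439.
d = 0.659120 + 0.144439 = 0.803559.

0.804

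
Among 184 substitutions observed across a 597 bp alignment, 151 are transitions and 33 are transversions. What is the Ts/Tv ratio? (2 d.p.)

R = 151/33 = 4.575757… ≈ 4.58 (to 2 d.p.).

4.58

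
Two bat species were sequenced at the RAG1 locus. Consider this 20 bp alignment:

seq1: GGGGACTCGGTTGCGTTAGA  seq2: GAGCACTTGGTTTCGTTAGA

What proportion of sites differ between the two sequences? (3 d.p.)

The sequences differ at 4 of 20 positions (sites 2, 4, 8, 13).
p = 4/20 = 0.200.

0.200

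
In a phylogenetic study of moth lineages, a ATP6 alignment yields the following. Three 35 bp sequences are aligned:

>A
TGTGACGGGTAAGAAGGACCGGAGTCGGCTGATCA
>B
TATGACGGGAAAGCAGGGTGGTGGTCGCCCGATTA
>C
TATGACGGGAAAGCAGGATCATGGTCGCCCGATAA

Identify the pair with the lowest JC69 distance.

B and C

A–B: 11/35 differ, p = 0.314, d = 0.407.
A–C: 10/35 differ, p = 0.286, d = 0.360.
B–C: 4/35 differ, p = 0.114, d = 0.124.
The smallest distance is between B and C.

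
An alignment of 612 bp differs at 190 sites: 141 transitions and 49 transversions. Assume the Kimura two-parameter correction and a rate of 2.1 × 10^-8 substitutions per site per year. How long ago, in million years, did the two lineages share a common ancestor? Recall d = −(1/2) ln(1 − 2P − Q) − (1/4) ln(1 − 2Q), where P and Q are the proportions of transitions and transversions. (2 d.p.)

P = 141/612 ≈ 0.230392 and Q = 49/612 ≈ 0.080065.
Under the Kimura two-parameter model, d = −½ ln(1 − 2P − Q) − ¼ ln(1 − 2Q).
1 − 2P − Q = 0.459151, giving −½ ln(0.459151) = 0.389188.
1 − 2Q = 0.83987, giving −¼ ln(0.83987) = 0.043627.
d = 0.389188 + 0.043627 = 0.432815.
Under a molecular clock d = 2μt, so t = d/(2μ) = 0.432815 / (2 × 2.1 × 10^-8) = 10.31 million years.

10.31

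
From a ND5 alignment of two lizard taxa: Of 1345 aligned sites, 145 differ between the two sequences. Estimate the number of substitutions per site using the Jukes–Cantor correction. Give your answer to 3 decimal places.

p = 145/1345 ≈ 0.107807.
d = −(3/4) ln(1 − 4p/3) = −0.75 ln(1 − 0.143743) = −0.75 ln(0.856257)
  = −0.75 × (-0.155185) = 0.116389 substitutions/site.

0.116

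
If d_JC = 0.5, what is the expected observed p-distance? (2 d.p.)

0.36

p = (3/4)(1 − e^(−4d/3)) = 0.75 × (1 − e^(-0.666667)) = 0.75 × (1 − 0.513417) = 0.364937.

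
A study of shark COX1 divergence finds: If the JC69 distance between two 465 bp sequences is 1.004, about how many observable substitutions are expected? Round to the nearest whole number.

257

Invert JC69: p = (3/4)(1 − e^(−4d/3)) = 0.75 × (1 − e^(-1.338667)) = 0.75 × (1 − 0.262195) = 0.553354.
Expected differing sites = pL ≈ 0.553354 × 465 = 257.30961 ≈ 257.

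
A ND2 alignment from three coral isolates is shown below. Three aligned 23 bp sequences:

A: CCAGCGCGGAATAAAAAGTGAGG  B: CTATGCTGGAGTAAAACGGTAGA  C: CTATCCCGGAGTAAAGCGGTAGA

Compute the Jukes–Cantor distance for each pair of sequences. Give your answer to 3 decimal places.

d(A,B) = 0.650, d(A,C) = 0.553, d(B,C) = 0.143

A–B: 10/23 sites differ → p ≈ 0.434783, d = −0.75 ln(1 − 0.579711) = 0.650110 ≈ 0.650.
A–C: 9/23 sites differ → p ≈ 0.391304, d = −0.75 ln(1 − 0.521739) = 0.553199 ≈ 0.553.
B–C: 3/23 sites differ → p ≈ 0.130435, d = −0.75 ln(1 − 0.173913) = 0.143291 ≈ 0.143.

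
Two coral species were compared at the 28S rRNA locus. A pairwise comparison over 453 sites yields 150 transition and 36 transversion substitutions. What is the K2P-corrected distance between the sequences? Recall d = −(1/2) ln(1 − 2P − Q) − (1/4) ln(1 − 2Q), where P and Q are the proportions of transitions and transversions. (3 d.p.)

0.720

P = 150/453 ≈ 0.331126 and Q = 36/453 ≈ 0.07947.
Under the Kimura two-parameter model, d = −½ ln(1 − 2P − Q) − ¼ ln(1 − 2Q).
1 − 2P − Q = 0.258278, giving −½ ln(0.258278) = 0.676859.
1 − 2Q = 0.84106, giving −¼ ln(0.84106) = 0.043273.
d = 0.676859 + 0.043273 = 0.720132.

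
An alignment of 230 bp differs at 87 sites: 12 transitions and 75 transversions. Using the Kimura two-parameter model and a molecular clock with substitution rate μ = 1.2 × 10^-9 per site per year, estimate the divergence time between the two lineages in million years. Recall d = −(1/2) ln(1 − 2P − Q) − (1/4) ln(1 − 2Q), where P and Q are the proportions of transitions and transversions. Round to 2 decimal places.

227.27

P = 12/230 ≈ 0.052174 and Q = 75/230 ≈ 0.326087.
Under the Kimura two-parameter model, d = −½ ln(1 − 2P − Q) − ¼ ln(1 − 2Q).
1 − 2P − Q = 0.569565, giving −½ ln(0.569565) = 0.281441.
1 − 2Q = 0.347826, giving −¼ ln(0.347826) = 0.264013.
d = 0.281441 + 0.264013 = 0.545454.
Under a molecular clock d = 2μt, so t = d/(2μ) = 0.545454 / (2 × 1.2 × 10^-9) = 227.27 million years.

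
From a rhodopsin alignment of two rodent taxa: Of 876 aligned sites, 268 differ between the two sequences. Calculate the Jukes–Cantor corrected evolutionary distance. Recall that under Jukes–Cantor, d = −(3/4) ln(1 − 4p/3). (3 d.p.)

p = 268/876 ≈ 0.305936.
d = −(3/4) ln(1 − 4p/3) = −0.75 ln(1 − 0.407915) = −0.75 ln(0.592085)
  = −0.75 × (-0.524105) = 0.393079 substitutions/site.

0.393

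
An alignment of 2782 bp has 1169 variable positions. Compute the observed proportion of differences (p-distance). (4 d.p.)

0.4202

p = 1169/2782 = 0.420201… ≈ 0.4202 (to 4 d.p.).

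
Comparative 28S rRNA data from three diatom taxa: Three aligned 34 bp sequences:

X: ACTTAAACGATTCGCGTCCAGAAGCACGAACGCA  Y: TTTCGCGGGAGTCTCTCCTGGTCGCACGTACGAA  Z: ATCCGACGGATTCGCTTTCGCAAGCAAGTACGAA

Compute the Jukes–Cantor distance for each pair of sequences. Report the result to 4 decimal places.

X–Y: 17/34 sites differ → p = 0.5, d = −0.75 ln(1 − 0.666667) = 0.823960 ≈ 0.8240.
X–Z: 13/34 sites differ → p ≈ 0.382353, d = −0.75 ln(1 − 0.509804) = 0.534712 ≈ 0.5347.
Y–Z: 13/34 sites differ → p ≈ 0.382353, d = −0.75 ln(1 − 0.509804) = 0.534712 ≈ 0.5347.

d(X,Y) = 0.8240, d(X,Z) = 0.5347, d(Y,Z) = 0.5347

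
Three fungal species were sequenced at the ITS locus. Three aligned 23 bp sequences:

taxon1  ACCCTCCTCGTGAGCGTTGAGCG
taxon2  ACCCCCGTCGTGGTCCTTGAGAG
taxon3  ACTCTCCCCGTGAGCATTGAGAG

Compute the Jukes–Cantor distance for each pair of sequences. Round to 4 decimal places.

taxon1–taxon2: 6/23 sites differ → p ≈ 0.26087, d = −0.75 ln(1 − 0.347827) = 0.320584 ≈ 0.3206.
taxon1–taxon3: 4/23 sites differ → p ≈ 0.173913, d = −0.75 ln(1 − 0.231884) = 0.197861 ≈ 0.1979.
taxon2–taxon3: 7/23 sites differ → p ≈ 0.304348, d = −0.75 ln(1 − 0.405797) = 0.390401 ≈ 0.3904.

d(taxon1,taxon2) = 0.3206, d(taxon1,taxon3) = 0.1979, d(taxon2,taxon3) = 0.3904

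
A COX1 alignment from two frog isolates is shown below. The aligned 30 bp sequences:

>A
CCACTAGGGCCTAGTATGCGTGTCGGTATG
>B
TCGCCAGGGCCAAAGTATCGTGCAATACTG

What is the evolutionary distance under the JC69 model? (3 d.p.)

The sequences differ at 15 of 30 sites, so p = 15/30 = 0.5.
d = −(3/4) ln(1 − 4p/3) = −0.75 ln(1 − 0.666667) = −0.75 ln(0.333333)
  = −0.75 × (-1.098613) = 0.823960 substitutions/site.

0.824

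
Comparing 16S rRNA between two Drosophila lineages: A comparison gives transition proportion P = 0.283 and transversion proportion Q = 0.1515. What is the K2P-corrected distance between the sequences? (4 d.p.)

Under the Kimura two-parameter model, d = −½ ln(1 − 2P − Q) − ¼ ln(1 − 2Q).
1 − 2P − Q = 0.2825, giving −½ ln(0.2825) = 0.632038.
1 − 2Q = 0.697, giving −¼ ln(0.697) = 0.090242.
d = 0.632038 + 0.090242 = 0.722280.

0.7223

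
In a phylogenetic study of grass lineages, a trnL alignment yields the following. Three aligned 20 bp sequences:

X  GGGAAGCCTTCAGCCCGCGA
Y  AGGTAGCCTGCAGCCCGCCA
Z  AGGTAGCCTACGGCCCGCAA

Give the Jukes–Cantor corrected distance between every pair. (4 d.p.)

X–Y: 4/20 sites differ → p = 0.2, d = −0.75 ln(1 − 0.266667) = 0.232617 ≈ 0.2326.
X–Z: 5/20 sites differ → p = 0.25, d = −0.75 ln(1 − 0.333333) = 0.304098 ≈ 0.3041.
Y–Z: 3/20 sites differ → p = 0.15, d = −0.75 ln(1 − 0.2) = 0.167358 ≈ 0.1674.

d(X,Y) = 0.2326, d(X,Z) = 0.3041, d(Y,Z) = 0.1674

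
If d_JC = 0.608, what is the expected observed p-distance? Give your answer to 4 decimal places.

p = (3/4)(1 − e^(−4d/3)) = 0.75 × (1 − e^(-0.810667)) = 0.75 × (1 − 0.444561) = 0.416579.

0.4166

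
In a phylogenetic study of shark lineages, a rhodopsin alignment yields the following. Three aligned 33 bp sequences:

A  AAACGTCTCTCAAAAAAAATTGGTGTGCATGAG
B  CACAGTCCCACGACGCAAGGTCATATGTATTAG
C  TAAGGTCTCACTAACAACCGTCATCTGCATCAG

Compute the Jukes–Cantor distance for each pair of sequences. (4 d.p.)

d(A,B) = 0.7798, d(A,C) = 0.4975, d(B,C) = 0.5587

A–B: 16/33 sites differ → p ≈ 0.484848, d = −0.75 ln(1 − 0.646464) = 0.779827 ≈ 0.7798.
A–C: 12/33 sites differ → p ≈ 0.363636, d = −0.75 ln(1 − 0.484848) = 0.497470 ≈ 0.4975.
B–C: 13/33 sites differ → p ≈ 0.393939, d = −0.75 ln(1 − 0.525252) = 0.558728 ≈ 0.5587.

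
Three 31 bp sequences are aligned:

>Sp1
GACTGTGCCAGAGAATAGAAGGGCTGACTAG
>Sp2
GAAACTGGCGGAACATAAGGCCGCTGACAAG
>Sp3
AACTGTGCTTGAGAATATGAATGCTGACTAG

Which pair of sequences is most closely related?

Sp1–Sp2: 13/31 differ, p = 0.419, d = 0.614.
Sp1–Sp3: 7/31 differ, p = 0.226, d = 0.269.
Sp2–Sp3: 14/31 differ, p = 0.452, d = 0.691.
The smallest distance is between Sp1 and Sp3.

Sp1 and Sp3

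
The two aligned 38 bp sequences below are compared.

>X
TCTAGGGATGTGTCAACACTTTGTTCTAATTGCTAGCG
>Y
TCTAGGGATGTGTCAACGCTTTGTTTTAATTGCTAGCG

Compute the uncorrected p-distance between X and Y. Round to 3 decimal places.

The sequences differ at 2 of 38 positions (sites 18, 26).
p = 2/38 = 0.052631… ≈ 0.053 (to 3 d.p.).

0.053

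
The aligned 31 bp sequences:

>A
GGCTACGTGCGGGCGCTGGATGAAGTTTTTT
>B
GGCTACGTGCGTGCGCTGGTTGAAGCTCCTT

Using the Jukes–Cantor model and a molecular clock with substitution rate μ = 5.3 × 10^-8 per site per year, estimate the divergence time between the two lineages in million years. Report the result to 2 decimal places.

The sequences differ at 5 of 31 sites (12, 20, 26, 28, 29), so p = 5/31 ≈ 0.16129.
d = −(3/4) ln(1 − 4p/3) = −0.75 ln(1 − 0.215053) = −0.75 ln(0.784947)
  = −0.75 × (-0.242139) = 0.181604 substitutions/site.
Under a molecular clock d = 2μt, so t = d/(2μ) = 0.181604 / (2 × 5.3 × 10^-8) = 1.71 million years.

1.71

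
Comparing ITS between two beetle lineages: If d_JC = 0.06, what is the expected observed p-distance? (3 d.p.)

p = (3/4)(1 − e^(−4d/3)) = 0.75 × (1 − e^(-0.08)) = 0.75 × (1 − 0.923116) = 0.057663.

0.058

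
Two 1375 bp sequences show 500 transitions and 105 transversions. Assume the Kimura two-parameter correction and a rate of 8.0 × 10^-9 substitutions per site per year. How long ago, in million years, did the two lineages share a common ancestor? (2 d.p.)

P = 500/1375 ≈ 0.363636 and Q = 105/1375 ≈ 0.076364.
Under the Kimura two-parameter model, d = −½ ln(1 − 2P − Q) − ¼ ln(1 − 2Q).
1 − 2P − Q = 0.196364, giving −½ ln(0.196364) = 0.813893.
1 − 2Q = 0.847272, giving −¼ ln(0.847272) = 0.041433.
d = 0.813893 + 0.041433 = 0.855326.
Under a molecular clock d = 2μt, so t = d/(2μ) = 0.855326 / (2 × 8.0 × 10^-9) = 53.46 million years.

53.46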